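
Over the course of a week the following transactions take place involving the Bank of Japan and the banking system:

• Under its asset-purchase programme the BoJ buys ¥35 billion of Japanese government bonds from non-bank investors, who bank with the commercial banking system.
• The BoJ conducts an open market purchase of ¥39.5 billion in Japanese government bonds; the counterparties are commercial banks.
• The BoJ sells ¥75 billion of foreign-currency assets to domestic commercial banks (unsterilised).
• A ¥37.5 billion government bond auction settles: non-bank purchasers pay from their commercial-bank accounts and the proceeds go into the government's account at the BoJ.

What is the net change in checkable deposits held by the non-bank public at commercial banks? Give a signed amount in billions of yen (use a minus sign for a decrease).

Asset purchase (from non-banks) ¥35 billion: non-bank counterparties' bank balances rise → +¥35B.
OMO purchase (from banks) ¥39.5 billion: the counterparty is a bank, so public deposits are unchanged → 0.
FX sale ¥75 billion: the counterparty is a bank, so public deposits are unchanged → 0.
Government account inflow ¥37.5 billion: non-bank counterparties' bank balances fall → −¥37.5B.
Net: 35 + 0 + 0 − 37.5 = -¥2.5 billion.

-¥2.5 billion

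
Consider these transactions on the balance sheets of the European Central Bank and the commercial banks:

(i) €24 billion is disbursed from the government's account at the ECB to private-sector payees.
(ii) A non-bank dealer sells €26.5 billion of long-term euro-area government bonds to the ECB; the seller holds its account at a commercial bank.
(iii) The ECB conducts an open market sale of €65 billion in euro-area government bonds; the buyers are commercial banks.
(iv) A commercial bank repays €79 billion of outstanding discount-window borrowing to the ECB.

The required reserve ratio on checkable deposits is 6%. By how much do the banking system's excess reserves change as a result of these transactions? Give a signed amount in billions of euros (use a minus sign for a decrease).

-€96.53 billion

Government spending €24 billion: reserves +€24B, deposits +€24B.
Asset purchase (from non-banks) €26.5 billion: reserves +€26.5B, deposits +€26.5B.
OMO sale (to banks) €65 billion: reserves −€65B, deposits 0.
Discount-window repayment €79 billion: reserves −€79B, deposits 0.
Totals: Δreserves = −€93.5B, Δdeposits = +€50.5B.
Δrequired reserves = 6% × +€50.5B = +€3.03B.
Δexcess reserves = Δreserves − Δrequired = −€93.5B − (+€3.03B) = -€96.53 billion.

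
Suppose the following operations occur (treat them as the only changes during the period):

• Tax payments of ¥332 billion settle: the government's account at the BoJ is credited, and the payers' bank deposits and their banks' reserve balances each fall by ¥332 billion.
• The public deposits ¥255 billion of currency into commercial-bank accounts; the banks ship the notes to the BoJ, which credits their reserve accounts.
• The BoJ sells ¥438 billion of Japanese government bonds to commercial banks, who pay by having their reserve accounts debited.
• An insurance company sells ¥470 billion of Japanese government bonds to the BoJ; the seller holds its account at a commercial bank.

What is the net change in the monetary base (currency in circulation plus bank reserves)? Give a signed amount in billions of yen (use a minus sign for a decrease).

Government account inflow ¥332 billion: reserves shift to a non-base liability → −¥332B.
Currency deposit ¥255 billion: just a shift between currency and reserves — both are base money → 0.
OMO sale (to banks) ¥438 billion: BoJ balance sheet contracts → −¥438B.
Asset purchase (from non-banks) ¥470 billion: BoJ balance sheet expands → +¥470B.
Net: −332 + 0 − 438 + 470 = -¥300 billion.

-¥300 billion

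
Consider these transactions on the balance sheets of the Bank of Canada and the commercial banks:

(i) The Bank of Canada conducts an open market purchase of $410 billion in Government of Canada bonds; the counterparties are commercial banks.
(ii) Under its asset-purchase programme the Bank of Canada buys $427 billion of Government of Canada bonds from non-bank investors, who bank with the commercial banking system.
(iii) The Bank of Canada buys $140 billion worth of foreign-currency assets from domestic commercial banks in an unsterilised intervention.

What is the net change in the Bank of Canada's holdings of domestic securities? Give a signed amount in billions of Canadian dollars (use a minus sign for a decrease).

+$837 billion

OMO purchase (from banks) $410 billion: securities added to the Bank of Canada's portfolio → +$410B.
Asset purchase (from non-banks) $427 billion: securities added to the Bank of Canada's portfolio → +$427B.
FX purchase $140 billion: the Bank of Canada's securities portfolio is untouched → 0.
Net: 410 + 427 + 0 = +$837 billion.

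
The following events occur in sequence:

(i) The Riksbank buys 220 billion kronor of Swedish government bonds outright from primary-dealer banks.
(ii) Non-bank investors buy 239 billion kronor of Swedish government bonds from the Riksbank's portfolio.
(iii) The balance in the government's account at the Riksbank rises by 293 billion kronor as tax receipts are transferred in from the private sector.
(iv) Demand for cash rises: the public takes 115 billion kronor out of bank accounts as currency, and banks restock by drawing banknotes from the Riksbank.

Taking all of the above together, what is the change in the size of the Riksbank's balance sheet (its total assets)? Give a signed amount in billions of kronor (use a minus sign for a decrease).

-19 billion

OMO purchase (from banks) 220 billion kronor: a Riksbank asset is acquired → +220B.
Asset sale (to non-banks) 239 billion kronor: a Riksbank asset is shed → −239B.
Government account inflow 293 billion kronor: only the composition of liabilities changes → 0.
Currency withdrawal 115 billion kronor: only the composition of liabilities changes → 0.
Net: 220 − 239 + 0 + 0 = -19 billion.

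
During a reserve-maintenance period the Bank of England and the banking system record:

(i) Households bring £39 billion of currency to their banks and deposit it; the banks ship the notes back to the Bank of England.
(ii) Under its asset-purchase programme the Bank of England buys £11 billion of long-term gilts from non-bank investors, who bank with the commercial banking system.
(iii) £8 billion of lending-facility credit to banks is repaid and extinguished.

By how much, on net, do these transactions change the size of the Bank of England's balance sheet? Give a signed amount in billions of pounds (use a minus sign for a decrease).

+£3 billion

Currency deposit £39 billion: only the composition of liabilities changes → 0.
Asset purchase (from non-banks) £11 billion: a Bank of England asset is acquired → +£11B.
Discount-window repayment £8 billion: a Bank of England asset is shed → −£8B.
Net: 0 + 11 − 8 = +£3 billion.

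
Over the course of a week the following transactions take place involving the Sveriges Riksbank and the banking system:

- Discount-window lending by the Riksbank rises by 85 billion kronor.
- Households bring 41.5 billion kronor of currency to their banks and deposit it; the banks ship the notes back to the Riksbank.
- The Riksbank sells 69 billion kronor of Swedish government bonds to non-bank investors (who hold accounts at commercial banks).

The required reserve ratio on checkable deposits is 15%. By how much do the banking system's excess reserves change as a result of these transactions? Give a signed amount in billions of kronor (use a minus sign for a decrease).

+61.625 billion

Discount-window loan 85 billion kronor: reserves +85B, deposits 0.
Currency deposit 41.5 billion kronor: reserves +41.5B, deposits +41.5B.
Asset sale (to non-banks) 69 billion kronor: reserves −69B, deposits −69B.
Totals: Δreserves = +57.5B, Δdeposits = −27.5B.
Δrequired reserves = 15% × −27.5B = −4.125B.
Δexcess reserves = Δreserves − Δrequired = +57.5B − (−4.125B) = +61.625 billion.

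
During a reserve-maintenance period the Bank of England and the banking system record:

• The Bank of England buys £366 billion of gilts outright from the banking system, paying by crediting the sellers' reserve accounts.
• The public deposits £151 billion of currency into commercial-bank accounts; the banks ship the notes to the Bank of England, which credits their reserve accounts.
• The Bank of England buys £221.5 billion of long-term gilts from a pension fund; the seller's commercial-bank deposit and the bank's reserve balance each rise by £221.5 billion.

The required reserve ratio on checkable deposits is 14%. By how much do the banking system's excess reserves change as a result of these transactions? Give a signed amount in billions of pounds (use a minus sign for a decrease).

OMO purchase (from banks) £366 billion: reserves +£366B, deposits 0.
Currency deposit £151 billion: reserves +£151B, deposits +£151B.
Asset purchase (from non-banks) £221.5 billion: reserves +£221.5B, deposits +£221.5B.
Totals: Δreserves = +£738.5B, Δdeposits = +£372.5B.
Δrequired reserves = 14% × +£372.5B = +£52.15B.
Δexcess reserves = Δreserves − Δrequired = +£738.5B − (+£52.15B) = +£686.35 billion.

+£686.35 billion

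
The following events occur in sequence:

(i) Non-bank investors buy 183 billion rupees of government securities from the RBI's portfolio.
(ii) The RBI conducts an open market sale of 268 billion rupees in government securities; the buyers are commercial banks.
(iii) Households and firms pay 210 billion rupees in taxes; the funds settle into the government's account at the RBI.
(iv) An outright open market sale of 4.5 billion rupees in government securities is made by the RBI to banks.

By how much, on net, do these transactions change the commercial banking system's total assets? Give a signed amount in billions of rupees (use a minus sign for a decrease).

Asset sale (to non-banks) 183 billion rupees: bank balance sheets shrink → −183B.
OMO sale (to banks) 268 billion rupees: just an asset swap on bank balance sheets → 0.
Government account inflow 210 billion rupees: bank balance sheets shrink → −210B.
OMO sale (to banks) 4.5 billion rupees: just an asset swap on bank balance sheets → 0.
Net: −183 + 0 − 210 + 0 = -393 billion.

-393 billion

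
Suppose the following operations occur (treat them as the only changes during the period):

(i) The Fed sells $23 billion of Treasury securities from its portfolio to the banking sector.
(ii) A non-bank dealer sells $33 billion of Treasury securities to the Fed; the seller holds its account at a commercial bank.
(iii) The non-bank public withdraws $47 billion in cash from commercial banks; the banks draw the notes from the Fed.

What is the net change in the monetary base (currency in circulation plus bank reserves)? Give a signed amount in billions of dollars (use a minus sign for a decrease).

Fed balance sheet:
  Assets:      Securities +$10B
  Liabilities: Bank reserves −$37B, Currency in circulation +$47B
Commercial banking system:
  Assets:      Reserves at CB −$37B, Securities +$23B
  Liabilities: Checkable deposits −$14B
Monetary base = currency + reserves: +$47B + (−$37B) = +$10 billion.

+$10 billion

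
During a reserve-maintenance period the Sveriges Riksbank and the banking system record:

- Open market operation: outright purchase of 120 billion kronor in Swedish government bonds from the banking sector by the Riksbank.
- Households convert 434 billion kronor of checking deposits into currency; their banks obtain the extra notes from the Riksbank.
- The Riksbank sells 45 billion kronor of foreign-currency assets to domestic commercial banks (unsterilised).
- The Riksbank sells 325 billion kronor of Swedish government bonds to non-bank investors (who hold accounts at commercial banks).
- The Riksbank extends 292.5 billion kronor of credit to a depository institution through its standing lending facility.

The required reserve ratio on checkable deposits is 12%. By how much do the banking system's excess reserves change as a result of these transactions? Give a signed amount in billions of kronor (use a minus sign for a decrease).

-300.42 billion

OMO purchase (from banks) 120 billion kronor: reserves +120B, deposits 0.
Currency withdrawal 434 billion kronor: reserves −434B, deposits −434B.
FX sale 45 billion kronor: reserves −45B, deposits 0.
Asset sale (to non-banks) 325 billion kronor: reserves −325B, deposits −325B.
Discount-window loan 292.5 billion kronor: reserves +292.5B, deposits 0.
Totals: Δreserves = −391.5B, Δdeposits = −759B.
Δrequired reserves = 12% × −759B = −91.08B.
Δexcess reserves = Δreserves − Δrequired = −391.5B − (−91.08B) = -300.42 billion.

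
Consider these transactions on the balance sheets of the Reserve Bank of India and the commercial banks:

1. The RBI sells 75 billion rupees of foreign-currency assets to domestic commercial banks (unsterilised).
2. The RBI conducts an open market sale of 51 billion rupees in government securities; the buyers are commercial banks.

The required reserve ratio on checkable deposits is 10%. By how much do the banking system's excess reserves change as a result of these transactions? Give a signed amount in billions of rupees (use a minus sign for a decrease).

FX sale 75 billion rupees: reserves −75B, deposits 0.
OMO sale (to banks) 51 billion rupees: reserves −51B, deposits 0.
Totals: Δreserves = −126B, Δdeposits = 0.
Δrequired reserves = 10% × 0 = 0.
Δexcess reserves = Δreserves − Δrequired = −126B − (0) = -126 billion.

-126 billion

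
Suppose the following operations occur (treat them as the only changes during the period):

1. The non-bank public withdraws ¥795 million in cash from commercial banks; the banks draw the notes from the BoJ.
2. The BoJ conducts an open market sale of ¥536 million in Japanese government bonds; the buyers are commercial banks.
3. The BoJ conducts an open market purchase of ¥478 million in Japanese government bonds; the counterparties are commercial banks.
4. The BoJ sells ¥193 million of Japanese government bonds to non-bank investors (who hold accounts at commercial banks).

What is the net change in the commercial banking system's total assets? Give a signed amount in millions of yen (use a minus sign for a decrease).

-¥988 million

BoJ balance sheet:
  Assets:      Securities −¥251M
  Liabilities: Bank reserves −¥1046M, Currency in circulation +¥795M
Commercial banking system:
  Assets:      Reserves at CB −¥1046M, Securities +¥58M
  Liabilities: Checkable deposits −¥988M
Change in total bank assets = -¥988 million.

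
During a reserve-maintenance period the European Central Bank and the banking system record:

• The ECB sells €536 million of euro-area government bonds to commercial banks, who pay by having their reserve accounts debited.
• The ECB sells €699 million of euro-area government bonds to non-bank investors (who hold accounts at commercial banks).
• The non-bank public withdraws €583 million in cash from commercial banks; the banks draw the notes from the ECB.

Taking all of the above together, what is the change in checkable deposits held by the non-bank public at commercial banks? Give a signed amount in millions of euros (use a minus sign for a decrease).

-€1282 million

ECB balance sheet:
  Assets:      Securities −€1235M
  Liabilities: Bank reserves −€1818M, Currency in circulation +€583M
Commercial banking system:
  Assets:      Reserves at CB −€1818M, Securities +€536M
  Liabilities: Checkable deposits −€1282M
So the change in checkable deposits held by the non-bank public at commercial banks is -€1282 million.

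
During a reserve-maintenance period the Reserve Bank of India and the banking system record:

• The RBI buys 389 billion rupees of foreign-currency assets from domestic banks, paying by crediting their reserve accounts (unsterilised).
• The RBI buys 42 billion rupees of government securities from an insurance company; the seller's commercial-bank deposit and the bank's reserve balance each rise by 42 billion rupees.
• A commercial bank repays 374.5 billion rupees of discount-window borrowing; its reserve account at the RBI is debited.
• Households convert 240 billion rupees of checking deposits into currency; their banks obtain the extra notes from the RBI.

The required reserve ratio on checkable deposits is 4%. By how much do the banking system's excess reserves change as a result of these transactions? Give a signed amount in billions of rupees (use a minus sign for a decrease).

FX purchase 389 billion rupees: reserves +389B, deposits 0.
Asset purchase (from non-banks) 42 billion rupees: reserves +42B, deposits +42B.
Discount-window repayment 374.5 billion rupees: reserves −374.5B, deposits 0.
Currency withdrawal 240 billion rupees: reserves −240B, deposits −240B.
Totals: Δreserves = −183.5B, Δdeposits = −198B.
Δrequired reserves = 4% × −198B = −7.92B.
Δexcess reserves = Δreserves − Δrequired = −183.5B − (−7.92B) = -175.58 billion.

-175.58 billion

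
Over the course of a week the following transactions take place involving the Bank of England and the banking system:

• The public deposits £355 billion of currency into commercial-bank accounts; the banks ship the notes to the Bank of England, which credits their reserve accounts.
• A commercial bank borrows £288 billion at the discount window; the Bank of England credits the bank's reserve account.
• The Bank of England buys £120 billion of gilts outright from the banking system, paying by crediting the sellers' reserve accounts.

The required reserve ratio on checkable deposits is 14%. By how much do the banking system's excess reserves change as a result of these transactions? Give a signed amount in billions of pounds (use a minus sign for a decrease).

+£713.3 billion

Currency deposit £355 billion: reserves +£355B, deposits +£355B.
Discount-window loan £288 billion: reserves +£288B, deposits 0.
OMO purchase (from banks) £120 billion: reserves +£120B, deposits 0.
Totals: Δreserves = +£763B, Δdeposits = +£355B.
Δrequired reserves = 14% × +£355B = +£49.7B.
Δexcess reserves = Δreserves − Δrequired = +£763B − (+£49.7B) = +£713.3 billion.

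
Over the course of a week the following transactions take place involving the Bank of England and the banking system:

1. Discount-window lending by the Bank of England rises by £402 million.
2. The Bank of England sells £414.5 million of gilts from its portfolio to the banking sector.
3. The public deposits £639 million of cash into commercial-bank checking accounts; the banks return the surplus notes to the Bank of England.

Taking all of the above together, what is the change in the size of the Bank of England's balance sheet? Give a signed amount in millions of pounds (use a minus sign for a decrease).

-£12.5 million

Discount-window loan £402 million: a Bank of England asset is acquired → +£402M.
OMO sale (to banks) £414.5 million: a Bank of England asset is shed → −£414.5M.
Currency deposit £639 million: only the composition of liabilities changes → 0.
Net: 402 − 414.5 + 0 = -£12.5 million.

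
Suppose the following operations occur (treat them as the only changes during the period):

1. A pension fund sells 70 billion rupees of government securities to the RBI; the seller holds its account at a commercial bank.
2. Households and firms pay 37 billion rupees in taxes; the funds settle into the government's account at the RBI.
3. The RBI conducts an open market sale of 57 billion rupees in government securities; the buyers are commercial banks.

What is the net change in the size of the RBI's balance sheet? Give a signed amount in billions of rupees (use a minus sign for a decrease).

Asset purchase (from non-banks) 70 billion rupees: an RBI asset is acquired → +70B.
Government account inflow 37 billion rupees: only the composition of liabilities changes → 0.
OMO sale (to banks) 57 billion rupees: an RBI asset is shed → −57B.
Net: 70 + 0 − 57 = +13 billion.

+13 billion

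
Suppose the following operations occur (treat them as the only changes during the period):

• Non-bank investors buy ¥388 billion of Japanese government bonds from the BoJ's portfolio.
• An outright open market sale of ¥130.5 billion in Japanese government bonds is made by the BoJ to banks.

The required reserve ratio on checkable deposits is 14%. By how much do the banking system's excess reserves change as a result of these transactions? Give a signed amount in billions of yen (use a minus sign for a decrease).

Asset sale (to non-banks) ¥388 billion: reserves −¥388B, deposits −¥388B.
OMO sale (to banks) ¥130.5 billion: reserves −¥130.5B, deposits 0.
Totals: Δreserves = −¥518.5B, Δdeposits = −¥388B.
Δrequired reserves = 14% × −¥388B = −¥54.32B.
Δexcess reserves = Δreserves − Δrequired = −¥518.5B − (−¥54.32B) = -¥464.18 billion.

-¥464.18 billion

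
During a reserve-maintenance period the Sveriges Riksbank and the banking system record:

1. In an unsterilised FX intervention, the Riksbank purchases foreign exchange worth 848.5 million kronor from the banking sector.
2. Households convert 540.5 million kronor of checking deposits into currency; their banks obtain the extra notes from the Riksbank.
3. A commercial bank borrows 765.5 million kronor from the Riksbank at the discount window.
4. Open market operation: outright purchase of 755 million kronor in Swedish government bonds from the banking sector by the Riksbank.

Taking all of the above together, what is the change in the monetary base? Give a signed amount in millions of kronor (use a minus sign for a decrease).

+2369 million

FX purchase 848.5 million kronor: Riksbank balance sheet expands → +848.5M.
Currency withdrawal 540.5 million kronor: just a shift between currency and reserves — both are base money → 0.
Discount-window loan 765.5 million kronor: Riksbank balance sheet expands → +765.5M.
OMO purchase (from banks) 755 million kronor: Riksbank balance sheet expands → +755M.
Net: 848.5 + 0 + 765.5 + 755 = +2369 million.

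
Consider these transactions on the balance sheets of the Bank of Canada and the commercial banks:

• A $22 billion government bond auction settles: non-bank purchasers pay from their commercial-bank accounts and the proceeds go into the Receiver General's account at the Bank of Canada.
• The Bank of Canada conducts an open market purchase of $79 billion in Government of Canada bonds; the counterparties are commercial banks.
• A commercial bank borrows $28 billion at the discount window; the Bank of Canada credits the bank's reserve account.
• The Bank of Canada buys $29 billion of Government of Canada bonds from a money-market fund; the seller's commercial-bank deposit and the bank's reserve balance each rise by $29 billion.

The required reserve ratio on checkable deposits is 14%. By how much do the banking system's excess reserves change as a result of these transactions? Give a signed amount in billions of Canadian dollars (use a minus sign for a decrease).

Government account inflow $22 billion: reserves −$22B, deposits −$22B.
OMO purchase (from banks) $79 billion: reserves +$79B, deposits 0.
Discount-window loan $28 billion: reserves +$28B, deposits 0.
Asset purchase (from non-banks) $29 billion: reserves +$29B, deposits +$29B.
Totals: Δreserves = +$114B, Δdeposits = +$7B.
Δrequired reserves = 14% × +$7B = +$0.98B.
Δexcess reserves = Δreserves − Δrequired = +$114B − (+$0.98B) = +$113.02 billion.

+$113.02 billion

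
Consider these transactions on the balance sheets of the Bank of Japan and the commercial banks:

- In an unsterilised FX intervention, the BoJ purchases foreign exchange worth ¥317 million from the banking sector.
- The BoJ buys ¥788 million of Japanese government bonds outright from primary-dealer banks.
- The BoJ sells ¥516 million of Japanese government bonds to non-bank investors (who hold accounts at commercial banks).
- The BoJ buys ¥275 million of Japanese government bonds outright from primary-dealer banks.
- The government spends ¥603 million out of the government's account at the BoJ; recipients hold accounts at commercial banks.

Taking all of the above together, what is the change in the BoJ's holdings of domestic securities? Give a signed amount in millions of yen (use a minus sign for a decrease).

+¥547 million

FX purchase ¥317 million: the BoJ's securities portfolio is untouched → 0.
OMO purchase (from banks) ¥788 million: securities added to the BoJ's portfolio → +¥788M.
Asset sale (to non-banks) ¥516 million: securities removed from the BoJ's portfolio → −¥516M.
OMO purchase (from banks) ¥275 million: securities added to the BoJ's portfolio → +¥275M.
Government spending ¥603 million: the BoJ's securities portfolio is untouched → 0.
Net: 0 + 788 − 516 + 275 + 0 = +¥547 million.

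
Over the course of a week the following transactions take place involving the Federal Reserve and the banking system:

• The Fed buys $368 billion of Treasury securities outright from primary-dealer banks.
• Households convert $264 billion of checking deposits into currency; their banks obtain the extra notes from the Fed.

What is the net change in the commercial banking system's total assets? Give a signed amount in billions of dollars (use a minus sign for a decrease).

OMO purchase (from banks) $368 billion: just an asset swap on bank balance sheets → 0.
Currency withdrawal $264 billion: bank balance sheets shrink → −$264B.
Net: 0 − 264 = -$264 billion.

-$264 billion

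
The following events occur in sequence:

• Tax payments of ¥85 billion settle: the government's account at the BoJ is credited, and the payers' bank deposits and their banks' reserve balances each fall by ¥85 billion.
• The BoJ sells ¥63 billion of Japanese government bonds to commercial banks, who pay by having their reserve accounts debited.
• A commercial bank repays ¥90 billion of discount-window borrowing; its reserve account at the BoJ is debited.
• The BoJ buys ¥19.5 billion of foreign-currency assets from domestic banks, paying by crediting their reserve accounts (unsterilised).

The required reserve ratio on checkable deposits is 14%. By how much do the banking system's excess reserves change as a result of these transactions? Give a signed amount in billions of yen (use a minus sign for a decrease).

-¥206.6 billion

Government account inflow ¥85 billion: reserves −¥85B, deposits −¥85B.
OMO sale (to banks) ¥63 billion: reserves −¥63B, deposits 0.
Discount-window repayment ¥90 billion: reserves −¥90B, deposits 0.
FX purchase ¥19.5 billion: reserves +¥19.5B, deposits 0.
Totals: Δreserves = −¥218.5B, Δdeposits = −¥85B.
Δrequired reserves = 14% × −¥85B = −¥11.9B.
Δexcess reserves = Δreserves − Δrequired = −¥218.5B − (−¥11.9B) = -¥206.6 billion.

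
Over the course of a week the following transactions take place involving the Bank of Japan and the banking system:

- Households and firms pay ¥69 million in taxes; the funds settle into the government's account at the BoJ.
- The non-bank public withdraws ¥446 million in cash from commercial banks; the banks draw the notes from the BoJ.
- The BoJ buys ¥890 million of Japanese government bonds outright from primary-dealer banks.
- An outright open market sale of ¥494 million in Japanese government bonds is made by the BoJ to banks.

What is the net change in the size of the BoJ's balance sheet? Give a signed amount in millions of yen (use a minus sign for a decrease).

+¥396 million

Government account inflow ¥69 million: only the composition of liabilities changes → 0.
Currency withdrawal ¥446 million: only the composition of liabilities changes → 0.
OMO purchase (from banks) ¥890 million: a BoJ asset is acquired → +¥890M.
OMO sale (to banks) ¥494 million: a BoJ asset is shed → −¥494M.
Net: 0 + 0 + 890 − 494 = +¥396 million.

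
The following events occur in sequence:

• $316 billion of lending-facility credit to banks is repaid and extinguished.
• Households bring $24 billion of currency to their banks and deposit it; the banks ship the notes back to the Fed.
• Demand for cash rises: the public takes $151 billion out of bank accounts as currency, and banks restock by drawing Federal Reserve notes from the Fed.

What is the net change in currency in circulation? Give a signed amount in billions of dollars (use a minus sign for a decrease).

+$127 billion

Fed balance sheet:
  Assets:      Loans to banks −$316B
  Liabilities: Bank reserves −$443B, Currency in circulation +$127B
So the change in currency in circulation is +$127 billion.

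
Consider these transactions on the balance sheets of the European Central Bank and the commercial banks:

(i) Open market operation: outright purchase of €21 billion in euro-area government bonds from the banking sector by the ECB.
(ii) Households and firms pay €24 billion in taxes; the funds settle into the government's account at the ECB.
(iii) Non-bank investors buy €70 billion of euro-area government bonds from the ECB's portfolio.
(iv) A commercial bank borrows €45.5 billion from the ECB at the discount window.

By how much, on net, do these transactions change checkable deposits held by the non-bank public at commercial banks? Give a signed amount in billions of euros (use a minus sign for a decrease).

OMO purchase (from banks) €21 billion: the counterparty is a bank, so public deposits are unchanged → 0.
Government account inflow €24 billion: non-bank counterparties' bank balances fall → −€24B.
Asset sale (to non-banks) €70 billion: non-bank counterparties' bank balances fall → −€70B.
Discount-window loan €45.5 billion: the counterparty is a bank, so public deposits are unchanged → 0.
Net: 0 − 24 − 70 + 0 = -€94 billion.

-€94 billion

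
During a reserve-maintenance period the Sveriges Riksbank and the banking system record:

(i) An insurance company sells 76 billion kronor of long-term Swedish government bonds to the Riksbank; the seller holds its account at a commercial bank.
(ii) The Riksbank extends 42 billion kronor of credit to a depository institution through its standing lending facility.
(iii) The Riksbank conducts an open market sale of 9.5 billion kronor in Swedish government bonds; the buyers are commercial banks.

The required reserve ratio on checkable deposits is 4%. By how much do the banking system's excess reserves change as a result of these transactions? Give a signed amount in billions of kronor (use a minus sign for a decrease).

Asset purchase (from non-banks) 76 billion kronor: reserves +76B, deposits +76B.
Discount-window loan 42 billion kronor: reserves +42B, deposits 0.
OMO sale (to banks) 9.5 billion kronor: reserves −9.5B, deposits 0.
Totals: Δreserves = +108.5B, Δdeposits = +76B.
Δrequired reserves = 4% × +76B = +3.04B.
Δexcess reserves = Δreserves − Δrequired = +108.5B − (+3.04B) = +105.46 billion.

+105.46 billion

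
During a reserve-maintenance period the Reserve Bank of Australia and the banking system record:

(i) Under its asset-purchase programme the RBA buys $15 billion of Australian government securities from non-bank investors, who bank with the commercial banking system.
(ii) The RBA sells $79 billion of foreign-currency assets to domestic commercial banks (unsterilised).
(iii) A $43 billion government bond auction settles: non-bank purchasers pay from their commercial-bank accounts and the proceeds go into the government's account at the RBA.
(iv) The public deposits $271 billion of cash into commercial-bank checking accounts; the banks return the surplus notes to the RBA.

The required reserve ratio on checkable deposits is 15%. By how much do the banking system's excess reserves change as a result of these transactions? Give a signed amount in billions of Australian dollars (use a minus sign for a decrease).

+$127.55 billion

Asset purchase (from non-banks) $15 billion: reserves +$15B, deposits +$15B.
FX sale $79 billion: reserves −$79B, deposits 0.
Government account inflow $43 billion: reserves −$43B, deposits −$43B.
Currency deposit $271 billion: reserves +$271B, deposits +$271B.
Totals: Δreserves = +$164B, Δdeposits = +$243B.
Δrequired reserves = 15% × +$243B = +$36.45B.
Δexcess reserves = Δreserves − Δrequired = +$164B − (+$36.45B) = +$127.55 billion.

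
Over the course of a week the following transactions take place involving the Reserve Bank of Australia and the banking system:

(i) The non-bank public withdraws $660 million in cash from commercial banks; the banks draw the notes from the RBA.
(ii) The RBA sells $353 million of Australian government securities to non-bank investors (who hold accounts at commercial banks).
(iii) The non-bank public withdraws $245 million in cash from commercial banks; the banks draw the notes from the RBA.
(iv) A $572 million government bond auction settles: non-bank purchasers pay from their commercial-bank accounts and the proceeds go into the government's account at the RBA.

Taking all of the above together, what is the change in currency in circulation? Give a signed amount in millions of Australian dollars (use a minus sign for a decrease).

+$905 million

Currency withdrawal $660 million: notes leave the central bank → +$660M.
Asset sale (to non-banks) $353 million: no currency enters or leaves circulation → 0.
Currency withdrawal $245 million: notes leave the central bank → +$245M.
Government account inflow $572 million: no currency enters or leaves circulation → 0.
Net: 660 + 0 + 245 + 0 = +$905 million.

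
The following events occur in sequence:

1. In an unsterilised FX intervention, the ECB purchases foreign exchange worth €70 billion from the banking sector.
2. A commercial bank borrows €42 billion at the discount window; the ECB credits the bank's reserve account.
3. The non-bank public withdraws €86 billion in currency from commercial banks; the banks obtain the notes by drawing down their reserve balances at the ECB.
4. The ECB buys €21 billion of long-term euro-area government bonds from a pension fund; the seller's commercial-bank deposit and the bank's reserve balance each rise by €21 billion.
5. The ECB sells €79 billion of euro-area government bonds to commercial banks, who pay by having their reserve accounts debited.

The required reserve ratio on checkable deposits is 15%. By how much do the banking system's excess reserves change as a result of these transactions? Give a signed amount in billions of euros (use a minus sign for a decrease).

-€22.25 billion

FX purchase €70 billion: reserves +€70B, deposits 0.
Discount-window loan €42 billion: reserves +€42B, deposits 0.
Currency withdrawal €86 billion: reserves −€86B, deposits −€86B.
Asset purchase (from non-banks) €21 billion: reserves +€21B, deposits +€21B.
OMO sale (to banks) €79 billion: reserves −€79B, deposits 0.
Totals: Δreserves = −€32B, Δdeposits = −€65B.
Δrequired reserves = 15% × −€65B = −€9.75B.
Δexcess reserves = Δreserves − Δrequired = −€32B − (−€9.75B) = -€22.25 billion.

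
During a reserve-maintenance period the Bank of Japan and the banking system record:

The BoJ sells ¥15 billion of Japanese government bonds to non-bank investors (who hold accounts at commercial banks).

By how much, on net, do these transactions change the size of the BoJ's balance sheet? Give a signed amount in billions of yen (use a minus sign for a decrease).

Asset sale (to non-banks) ¥15 billion: a BoJ asset is shed → −¥15B.

-¥15 billion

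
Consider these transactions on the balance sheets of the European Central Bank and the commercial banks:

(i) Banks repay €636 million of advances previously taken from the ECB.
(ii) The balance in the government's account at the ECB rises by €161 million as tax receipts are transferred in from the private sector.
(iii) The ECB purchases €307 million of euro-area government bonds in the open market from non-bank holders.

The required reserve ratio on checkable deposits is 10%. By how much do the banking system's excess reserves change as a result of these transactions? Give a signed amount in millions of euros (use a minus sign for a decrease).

Discount-window repayment €636 million: reserves −€636M, deposits 0.
Government account inflow €161 million: reserves −€161M, deposits −€161M.
Asset purchase (from non-banks) €307 million: reserves +€307M, deposits +€307M.
Totals: Δreserves = −€490M, Δdeposits = +€146M.
Δrequired reserves = 10% × +€146M = +€14.6M.
Δexcess reserves = Δreserves − Δrequired = −€490M − (+€14.6M) = -€504.6 million.

-€504.6 million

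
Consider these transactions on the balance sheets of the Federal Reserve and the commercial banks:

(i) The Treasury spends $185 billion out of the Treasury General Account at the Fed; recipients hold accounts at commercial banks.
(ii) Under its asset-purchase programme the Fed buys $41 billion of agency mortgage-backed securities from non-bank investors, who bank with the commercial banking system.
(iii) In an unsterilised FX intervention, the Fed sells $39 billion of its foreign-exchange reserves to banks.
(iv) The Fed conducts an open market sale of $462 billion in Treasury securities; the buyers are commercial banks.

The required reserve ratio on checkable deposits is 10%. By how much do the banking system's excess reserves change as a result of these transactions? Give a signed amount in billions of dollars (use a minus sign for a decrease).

-$297.6 billion

Government spending $185 billion: reserves +$185B, deposits +$185B.
Asset purchase (from non-banks) $41 billion: reserves +$41B, deposits +$41B.
FX sale $39 billion: reserves −$39B, deposits 0.
OMO sale (to banks) $462 billion: reserves −$462B, deposits 0.
Totals: Δreserves = −$275B, Δdeposits = +$226B.
Δrequired reserves = 10% × +$226B = +$22.6B.
Δexcess reserves = Δreserves − Δrequired = −$275B − (+$22.6B) = -$297.6 billion.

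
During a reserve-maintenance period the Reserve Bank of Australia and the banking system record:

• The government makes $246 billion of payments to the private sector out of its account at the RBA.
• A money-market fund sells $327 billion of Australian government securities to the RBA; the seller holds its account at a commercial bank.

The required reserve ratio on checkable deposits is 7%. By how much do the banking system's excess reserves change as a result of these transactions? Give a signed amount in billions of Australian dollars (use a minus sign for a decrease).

+$532.89 billion

Government spending $246 billion: reserves +$246B, deposits +$246B.
Asset purchase (from non-banks) $327 billion: reserves +$327B, deposits +$327B.
Totals: Δreserves = +$573B, Δdeposits = +$573B.
Δrequired reserves = 7% × +$573B = +$40.11B.
Δexcess reserves = Δreserves − Δrequired = +$573B − (+$40.11B) = +$532.89 billion.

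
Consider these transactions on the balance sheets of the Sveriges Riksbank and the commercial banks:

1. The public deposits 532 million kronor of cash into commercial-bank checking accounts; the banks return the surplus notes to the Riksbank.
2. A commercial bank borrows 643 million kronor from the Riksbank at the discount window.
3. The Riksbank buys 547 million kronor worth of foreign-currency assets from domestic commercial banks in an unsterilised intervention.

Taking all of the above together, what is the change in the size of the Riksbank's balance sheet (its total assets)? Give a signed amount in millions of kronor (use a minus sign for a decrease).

+1190 million

Riksbank balance sheet:
  Assets:      Loans to banks +643M, Foreign assets +547M
  Liabilities: Bank reserves +1722M, Currency in circulation −532M
Change in total Riksbank assets = +1190 million.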